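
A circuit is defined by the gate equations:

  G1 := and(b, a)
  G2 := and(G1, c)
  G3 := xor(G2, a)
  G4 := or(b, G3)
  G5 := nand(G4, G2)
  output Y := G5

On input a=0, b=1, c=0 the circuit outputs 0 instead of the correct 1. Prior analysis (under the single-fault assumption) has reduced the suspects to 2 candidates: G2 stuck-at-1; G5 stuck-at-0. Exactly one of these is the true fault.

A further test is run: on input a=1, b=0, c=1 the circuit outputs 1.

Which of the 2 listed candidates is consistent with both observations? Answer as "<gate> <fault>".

Evaluate each candidate on input a=1, b=0, c=1:
  G2 stuck-at-1: G1=0, G2=1 [stuck-at-1], G3=0, G4=0, G5=1 → 1 — matches
  G5 stuck-at-0: G1=0, G2=0, G3=1, G4=1, G5=0 [stuck-at-0] → 0 — eliminated
Only G2 stuck-at-1 reproduces the observed 1.

G2 stuck-at-1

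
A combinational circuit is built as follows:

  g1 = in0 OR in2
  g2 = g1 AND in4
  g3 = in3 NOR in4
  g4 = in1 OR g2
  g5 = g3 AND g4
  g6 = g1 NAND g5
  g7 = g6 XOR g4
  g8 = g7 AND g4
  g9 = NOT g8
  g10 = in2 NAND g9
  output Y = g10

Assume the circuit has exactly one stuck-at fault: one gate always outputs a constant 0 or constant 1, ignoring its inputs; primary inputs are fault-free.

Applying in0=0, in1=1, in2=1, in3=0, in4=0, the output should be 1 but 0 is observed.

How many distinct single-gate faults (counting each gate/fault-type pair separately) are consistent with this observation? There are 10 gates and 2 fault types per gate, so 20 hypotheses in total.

9

Fault-free: g1=1, g2=0, g3=1, g4=1, g5=1, g6=0, g7=1, g8=1, g9=0, g10=1 → 1. Observed 0.
  g1: stuck-at-0 ✓; others ✗
  g2: none of the 2 fault types match ✗
  g3: stuck-at-0 ✓; others ✗
  g4: stuck-at-0 ✓; others ✗
  g5: stuck-at-0 ✓; others ✗
  g6: stuck-at-1 ✓; others ✗
  g7: stuck-at-0 ✓; others ✗
  g8: stuck-at-0 ✓; others ✗
  g9: stuck-at-1 ✓; others ✗
  g10: stuck-at-0 ✓; others ✗
Consistent faults: {g1 stuck-at-0, g3 stuck-at-0, g4 stuck-at-0, g5 stuck-at-0, g6 stuck-at-1, g7 stuck-at-0, g8 stuck-at-0, g9 stuck-at-1, g10 stuck-at-0} — 9 in all.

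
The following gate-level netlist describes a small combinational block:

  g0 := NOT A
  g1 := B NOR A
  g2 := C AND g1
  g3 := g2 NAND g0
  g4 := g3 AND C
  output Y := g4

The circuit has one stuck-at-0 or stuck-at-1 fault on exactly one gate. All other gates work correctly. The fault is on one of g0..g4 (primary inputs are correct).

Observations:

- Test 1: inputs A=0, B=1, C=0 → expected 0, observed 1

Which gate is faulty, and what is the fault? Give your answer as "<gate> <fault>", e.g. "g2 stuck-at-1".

g4 stuck-at-1

Fault-free values for test 1 (A=0, B=1, C=0): g0=1, g1=0, g2=0, g3=1, g4=0, giving Y=0. Observed 1.
Test 1: faults giving observed 1 are {g4 stuck-at-1}.
Only g4 stuck-at-1 is consistent with every test.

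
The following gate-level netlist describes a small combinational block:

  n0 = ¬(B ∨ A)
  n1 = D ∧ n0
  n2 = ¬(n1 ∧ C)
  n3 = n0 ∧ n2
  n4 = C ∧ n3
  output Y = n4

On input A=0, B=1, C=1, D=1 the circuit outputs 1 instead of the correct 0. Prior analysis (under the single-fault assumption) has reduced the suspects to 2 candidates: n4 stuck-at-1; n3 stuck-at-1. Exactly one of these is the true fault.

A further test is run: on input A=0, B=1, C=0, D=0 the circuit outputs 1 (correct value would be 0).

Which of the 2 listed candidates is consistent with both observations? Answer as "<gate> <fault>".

Evaluate each candidate on input A=0, B=1, C=0, D=0:
  n4 stuck-at-1: n0=0, n1=0, n2=1, n3=0, n4=1 [stuck-at-1] → 1 — matches
  n3 stuck-at-1: n0=0, n1=0, n2=1, n3=1 [stuck-at-1], n4=0 → 0 — eliminated
Only n4 stuck-at-1 reproduces the observed 1.

n4 stuck-at-1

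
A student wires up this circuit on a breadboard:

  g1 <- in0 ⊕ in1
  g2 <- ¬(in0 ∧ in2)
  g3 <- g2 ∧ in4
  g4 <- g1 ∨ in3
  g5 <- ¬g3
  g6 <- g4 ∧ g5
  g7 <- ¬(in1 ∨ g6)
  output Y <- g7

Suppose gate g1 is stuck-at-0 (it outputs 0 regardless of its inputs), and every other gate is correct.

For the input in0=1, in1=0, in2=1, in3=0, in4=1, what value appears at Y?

1

Propagate with g1 forced: g1=0 [stuck-at-0], g2=0, g3=0, g4=0, g5=1, g6=0, g7=1.
So Y = 1. (Without the fault it would be 0.)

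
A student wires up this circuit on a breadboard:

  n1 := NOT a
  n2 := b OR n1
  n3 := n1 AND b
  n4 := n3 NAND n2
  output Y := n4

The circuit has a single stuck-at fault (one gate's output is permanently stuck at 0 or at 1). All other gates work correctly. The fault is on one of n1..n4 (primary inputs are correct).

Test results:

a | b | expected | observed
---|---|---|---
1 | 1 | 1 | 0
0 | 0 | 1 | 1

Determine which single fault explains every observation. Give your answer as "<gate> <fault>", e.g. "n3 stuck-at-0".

n1 stuck-at-1

Fault-free values for test 1 (a=1, b=1): n1=0, n2=1, n3=0, n4=1, giving Y=1. Observed 0.
Test 1: faults giving observed 0 are {n1 stuck-at-1, n3 stuck-at-1, n4 stuck-at-0}.
Test 2 (a=0, b=0): fault-free n1=1, n2=1, n3=0, n4=1 → 1; observed 1. Eliminates n3 stuck-at-1, n4 stuck-at-0.
Only n1 stuck-at-1 is consistent with every test.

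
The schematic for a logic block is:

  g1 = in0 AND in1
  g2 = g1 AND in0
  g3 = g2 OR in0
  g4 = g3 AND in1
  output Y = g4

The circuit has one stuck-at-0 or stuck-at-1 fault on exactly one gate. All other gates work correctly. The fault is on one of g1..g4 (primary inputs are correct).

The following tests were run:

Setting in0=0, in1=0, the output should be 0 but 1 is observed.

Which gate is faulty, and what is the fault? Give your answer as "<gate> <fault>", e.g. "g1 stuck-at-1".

g4 stuck-at-1

Fault-free values for test 1 (in0=0, in1=0): g1=0, g2=0, g3=0, g4=0, giving Y=0. Observed 1.
Test 1: faults giving observed 1 are {g4 stuck-at-1}.
Only g4 stuck-at-1 is consistent with every test.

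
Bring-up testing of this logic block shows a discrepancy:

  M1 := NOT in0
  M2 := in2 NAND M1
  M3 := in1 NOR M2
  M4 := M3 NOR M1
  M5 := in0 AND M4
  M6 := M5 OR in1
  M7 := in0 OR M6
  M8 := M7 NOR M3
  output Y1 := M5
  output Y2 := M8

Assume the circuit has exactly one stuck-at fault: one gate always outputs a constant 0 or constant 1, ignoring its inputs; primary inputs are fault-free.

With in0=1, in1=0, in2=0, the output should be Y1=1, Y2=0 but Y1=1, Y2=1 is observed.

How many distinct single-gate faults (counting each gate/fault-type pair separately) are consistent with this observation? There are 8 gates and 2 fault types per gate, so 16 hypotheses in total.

Fault-free: M1=0, M2=1, M3=0, M4=1, M5=1, M6=1, M7=1, M8=0 → Y1=1, Y2=0. Observed Y1=1, Y2=1.
  M1: none of the 2 fault types match ✗
  M2: none of the 2 fault types match ✗
  M3: none of the 2 fault types match ✗
  M4: none of the 2 fault types match ✗
  M5: none of the 2 fault types match ✗
  M6: none of the 2 fault types match ✗
  M7: stuck-at-0 ✓; others ✗
  M8: stuck-at-1 ✓; others ✗
Consistent faults: {M7 stuck-at-0, M8 stuck-at-1} — 2 in all.

2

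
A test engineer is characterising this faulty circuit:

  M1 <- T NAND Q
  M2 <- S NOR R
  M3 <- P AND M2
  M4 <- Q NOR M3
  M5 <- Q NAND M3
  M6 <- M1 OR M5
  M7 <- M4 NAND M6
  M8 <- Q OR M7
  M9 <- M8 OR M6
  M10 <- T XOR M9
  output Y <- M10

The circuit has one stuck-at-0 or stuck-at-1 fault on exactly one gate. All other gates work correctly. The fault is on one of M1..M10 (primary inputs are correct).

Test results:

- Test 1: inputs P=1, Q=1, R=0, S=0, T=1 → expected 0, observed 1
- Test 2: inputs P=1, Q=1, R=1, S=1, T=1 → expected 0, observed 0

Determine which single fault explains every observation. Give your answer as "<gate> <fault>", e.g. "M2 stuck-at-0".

Fault-free values for test 1 (P=1, Q=1, R=0, S=0, T=1): M1=0, M2=1, M3=1, M4=0, M5=0, M6=0, M7=1, M8=1, M9=1, M10=0, giving Y=0. Observed 1.
Test 1: faults giving observed 1 are {M8 stuck-at-0, M9 stuck-at-0, M10 stuck-at-1}.
Test 2 (P=1, Q=1, R=1, S=1, T=1): fault-free M1=0, M2=0, M3=0, M4=0, M5=1, M6=1, M7=1, M8=1, M9=1, M10=0 → 0; observed 0. Eliminates M9 stuck-at-0, M10 stuck-at-1.
Only M8 stuck-at-0 is consistent with every test.

M8 stuck-at-0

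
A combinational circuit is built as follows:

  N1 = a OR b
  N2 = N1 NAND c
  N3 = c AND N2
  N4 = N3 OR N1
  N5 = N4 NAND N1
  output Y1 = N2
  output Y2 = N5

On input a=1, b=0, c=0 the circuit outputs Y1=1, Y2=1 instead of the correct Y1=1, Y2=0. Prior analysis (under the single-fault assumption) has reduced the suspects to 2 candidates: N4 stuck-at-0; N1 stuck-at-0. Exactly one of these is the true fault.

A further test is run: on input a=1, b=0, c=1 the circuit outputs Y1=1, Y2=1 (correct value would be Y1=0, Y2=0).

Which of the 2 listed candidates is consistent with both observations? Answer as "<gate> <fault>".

N1 stuck-at-0

Evaluate each candidate on input a=1, b=0, c=1:
  N4 stuck-at-0: N1=1, N2=0, N3=0, N4=0 [stuck-at-0], N5=1 → Y1=0, Y2=1 — eliminated
  N1 stuck-at-0: N1=0 [stuck-at-0], N2=1, N3=1, N4=1, N5=1 → Y1=1, Y2=1 — matches
Only N1 stuck-at-0 reproduces the observed Y1=1, Y2=1.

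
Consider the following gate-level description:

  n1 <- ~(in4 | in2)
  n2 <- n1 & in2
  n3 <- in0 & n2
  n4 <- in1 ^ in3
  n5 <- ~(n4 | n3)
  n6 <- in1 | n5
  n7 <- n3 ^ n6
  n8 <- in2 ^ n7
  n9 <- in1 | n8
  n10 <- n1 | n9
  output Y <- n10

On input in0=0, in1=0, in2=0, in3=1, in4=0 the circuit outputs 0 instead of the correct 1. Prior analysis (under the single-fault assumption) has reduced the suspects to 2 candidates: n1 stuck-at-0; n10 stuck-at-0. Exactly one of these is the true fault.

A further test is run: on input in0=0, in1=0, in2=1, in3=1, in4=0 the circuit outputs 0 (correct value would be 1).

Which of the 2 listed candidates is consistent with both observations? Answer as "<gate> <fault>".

n10 stuck-at-0

Evaluate each candidate on input in0=0, in1=0, in2=1, in3=1, in4=0:
  n1 stuck-at-0: n1=0 [stuck-at-0], n2=0, n3=0, n4=1, n5=0, n6=0, n7=0, n8=1, n9=1, n10=1 → 1 — eliminated
  n10 stuck-at-0: n1=0, n2=0, n3=0, n4=1, n5=0, n6=0, n7=0, n8=1, n9=1, n10=0 [stuck-at-0] → 0 — matches
Only n10 stuck-at-0 reproduces the observed 0.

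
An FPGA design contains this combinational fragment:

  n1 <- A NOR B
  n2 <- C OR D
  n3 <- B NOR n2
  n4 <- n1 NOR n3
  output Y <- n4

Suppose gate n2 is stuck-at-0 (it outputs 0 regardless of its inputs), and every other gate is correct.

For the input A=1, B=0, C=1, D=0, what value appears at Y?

Propagate with n2 forced: n1=0, n2=0 [stuck-at-0], n3=1, n4=0.
So Y = 0. (Without the fault it would be 1.)

0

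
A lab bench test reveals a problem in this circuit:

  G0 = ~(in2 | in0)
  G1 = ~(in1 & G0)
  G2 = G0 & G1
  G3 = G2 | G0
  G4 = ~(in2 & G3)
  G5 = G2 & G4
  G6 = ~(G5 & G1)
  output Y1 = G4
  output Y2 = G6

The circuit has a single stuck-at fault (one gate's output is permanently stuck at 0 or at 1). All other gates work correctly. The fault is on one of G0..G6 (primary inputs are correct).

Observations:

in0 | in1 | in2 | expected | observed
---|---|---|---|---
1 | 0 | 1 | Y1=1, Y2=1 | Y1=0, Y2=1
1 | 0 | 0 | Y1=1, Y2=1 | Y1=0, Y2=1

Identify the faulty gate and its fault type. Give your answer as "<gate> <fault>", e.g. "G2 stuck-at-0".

G4 stuck-at-0

Fault-free values for test 1 (in0=1, in1=0, in2=1): G0=0, G1=1, G2=0, G3=0, G4=1, G5=0, G6=1, giving Y1=1, Y2=1. Observed Y1=0, Y2=1.
Test 1: faults giving observed Y1=0, Y2=1 are {G0 stuck-at-1, G2 stuck-at-1, G3 stuck-at-1, G4 stuck-at-0}.
Test 2 (in0=1, in1=0, in2=0): fault-free G0=0, G1=1, G2=0, G3=0, G4=1, G5=0, G6=1 → Y1=1, Y2=1; observed Y1=0, Y2=1. Eliminates G0 stuck-at-1, G2 stuck-at-1, G3 stuck-at-1.
Only G4 stuck-at-0 is consistent with every test.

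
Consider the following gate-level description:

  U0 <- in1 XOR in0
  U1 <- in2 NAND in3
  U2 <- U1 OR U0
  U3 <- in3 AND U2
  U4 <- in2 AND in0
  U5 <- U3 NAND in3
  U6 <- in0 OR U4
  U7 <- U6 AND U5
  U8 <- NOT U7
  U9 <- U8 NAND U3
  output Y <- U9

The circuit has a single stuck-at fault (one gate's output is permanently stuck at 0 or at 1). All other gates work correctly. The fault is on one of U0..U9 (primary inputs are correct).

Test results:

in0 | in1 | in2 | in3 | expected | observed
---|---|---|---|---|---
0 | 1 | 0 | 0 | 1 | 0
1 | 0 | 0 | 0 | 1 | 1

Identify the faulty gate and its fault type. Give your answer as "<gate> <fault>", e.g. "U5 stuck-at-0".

U3 stuck-at-1

Fault-free values for test 1 (in0=0, in1=1, in2=0, in3=0): U0=1, U1=1, U2=1, U3=0, U4=0, U5=1, U6=0, U7=0, U8=1, U9=1, giving Y=1. Observed 0.
Test 1: faults giving observed 0 are {U3 stuck-at-1, U9 stuck-at-0}.
Test 2 (in0=1, in1=0, in2=0, in3=0): fault-free U0=1, U1=1, U2=1, U3=0, U4=0, U5=1, U6=1, U7=1, U8=0, U9=1 → 1; observed 1. Eliminates U9 stuck-at-0.
Only U3 stuck-at-1 is consistent with every test.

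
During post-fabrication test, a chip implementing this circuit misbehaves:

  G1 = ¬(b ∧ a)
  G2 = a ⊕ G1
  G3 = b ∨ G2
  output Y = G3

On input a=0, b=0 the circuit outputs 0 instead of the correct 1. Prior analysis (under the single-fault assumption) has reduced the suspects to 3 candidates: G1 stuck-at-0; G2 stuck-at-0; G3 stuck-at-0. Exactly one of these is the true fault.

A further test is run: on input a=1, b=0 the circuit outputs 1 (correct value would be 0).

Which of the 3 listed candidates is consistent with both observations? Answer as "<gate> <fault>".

Evaluate each candidate on input a=1, b=0:
  G1 stuck-at-0: G1=0 [stuck-at-0], G2=1, G3=1 → 1 — matches
  G2 stuck-at-0: G1=1, G2=0 [stuck-at-0], G3=0 → 0 — eliminated
  G3 stuck-at-0: G1=1, G2=0, G3=0 [stuck-at-0] → 0 — eliminated
Only G1 stuck-at-0 reproduces the observed 1.

G1 stuck-at-0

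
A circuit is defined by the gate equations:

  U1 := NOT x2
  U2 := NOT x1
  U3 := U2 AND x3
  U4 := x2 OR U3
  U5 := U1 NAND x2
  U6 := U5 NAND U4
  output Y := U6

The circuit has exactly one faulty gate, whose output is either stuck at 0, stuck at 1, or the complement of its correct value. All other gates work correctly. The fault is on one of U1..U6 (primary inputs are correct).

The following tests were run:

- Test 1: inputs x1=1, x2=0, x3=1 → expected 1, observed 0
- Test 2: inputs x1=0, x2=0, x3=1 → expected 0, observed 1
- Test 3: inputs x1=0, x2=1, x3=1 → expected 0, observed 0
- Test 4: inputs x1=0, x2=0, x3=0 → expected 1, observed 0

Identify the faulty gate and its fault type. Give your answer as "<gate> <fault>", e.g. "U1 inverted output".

Fault-free values for test 1 (x1=1, x2=0, x3=1): U1=1, U2=0, U3=0, U4=0, U5=1, U6=1, giving Y=1. Observed 0.
Test 1: faults giving observed 0 are {U2 stuck-at-1, U2 inverted output, U3 stuck-at-1, U3 inverted output, U4 stuck-at-1, U4 inverted output, U6 stuck-at-0, U6 inverted output}.
Test 2 (x1=0, x2=0, x3=1): fault-free U1=1, U2=1, U3=1, U4=1, U5=1, U6=0 → 0; observed 1. Eliminates U2 stuck-at-1, U3 stuck-at-1, U4 stuck-at-1, U6 stuck-at-0.
Test 3 (x1=0, x2=1, x3=1): fault-free U1=0, U2=1, U3=1, U4=1, U5=1, U6=0 → 0; observed 0. Eliminates U4 inverted output, U6 inverted output.
Test 4 (x1=0, x2=0, x3=0): fault-free U1=1, U2=1, U3=0, U4=0, U5=1, U6=1 → 1; observed 0. Eliminates U2 inverted output.
Only U3 inverted output is consistent with every test.

U3 inverted output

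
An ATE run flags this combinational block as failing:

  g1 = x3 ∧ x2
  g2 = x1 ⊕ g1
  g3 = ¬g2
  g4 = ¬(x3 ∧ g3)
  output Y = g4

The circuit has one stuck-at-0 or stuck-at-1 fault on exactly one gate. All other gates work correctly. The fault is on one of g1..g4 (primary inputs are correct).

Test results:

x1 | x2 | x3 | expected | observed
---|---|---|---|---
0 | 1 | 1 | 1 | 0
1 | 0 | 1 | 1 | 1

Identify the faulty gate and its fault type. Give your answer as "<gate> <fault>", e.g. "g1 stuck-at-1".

Fault-free values for test 1 (x1=0, x2=1, x3=1): g1=1, g2=1, g3=0, g4=1, giving Y=1. Observed 0.
Test 1: faults giving observed 0 are {g1 stuck-at-0, g2 stuck-at-0, g3 stuck-at-1, g4 stuck-at-0}.
Test 2 (x1=1, x2=0, x3=1): fault-free g1=0, g2=1, g3=0, g4=1 → 1; observed 1. Eliminates g2 stuck-at-0, g3 stuck-at-1, g4 stuck-at-0.
Only g1 stuck-at-0 is consistent with every test.

g1 stuck-at-0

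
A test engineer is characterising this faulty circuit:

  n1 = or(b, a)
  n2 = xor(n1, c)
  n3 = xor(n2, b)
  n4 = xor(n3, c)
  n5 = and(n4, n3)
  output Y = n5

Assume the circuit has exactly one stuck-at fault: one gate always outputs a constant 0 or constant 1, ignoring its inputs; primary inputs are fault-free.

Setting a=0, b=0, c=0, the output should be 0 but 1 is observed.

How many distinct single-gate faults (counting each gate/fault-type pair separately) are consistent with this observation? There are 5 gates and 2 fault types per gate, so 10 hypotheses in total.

Fault-free: n1=0, n2=0, n3=0, n4=0, n5=0 → 0. Observed 1.
  n1 stuck-at-0: output 0 ✗
  n1 stuck-at-1: output 1 ✓
  n2 stuck-at-0: output 0 ✗
  n2 stuck-at-1: output 1 ✓
  n3 stuck-at-0: output 0 ✗
  n3 stuck-at-1: output 1 ✓
  n4 stuck-at-0: output 0 ✗
  n4 stuck-at-1: output 0 ✗
  n5 stuck-at-0: output 0 ✗
  n5 stuck-at-1: output 1 ✓
Consistent faults: {n1 stuck-at-1, n2 stuck-at-1, n3 stuck-at-1, n5 stuck-at-1} — 4 in all.

4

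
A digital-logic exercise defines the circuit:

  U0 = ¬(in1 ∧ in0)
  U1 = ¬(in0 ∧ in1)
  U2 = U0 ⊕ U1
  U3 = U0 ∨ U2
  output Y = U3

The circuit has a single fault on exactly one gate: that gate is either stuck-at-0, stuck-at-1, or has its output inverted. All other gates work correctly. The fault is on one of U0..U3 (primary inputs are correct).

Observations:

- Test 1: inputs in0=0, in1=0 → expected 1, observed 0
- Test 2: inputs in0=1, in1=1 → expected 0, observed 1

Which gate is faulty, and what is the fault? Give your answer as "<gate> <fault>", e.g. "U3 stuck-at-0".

U3 inverted output

Fault-free values for test 1 (in0=0, in1=0): U0=1, U1=1, U2=0, U3=1, giving Y=1. Observed 0.
Test 1: faults giving observed 0 are {U3 stuck-at-0, U3 inverted output}.
Test 2 (in0=1, in1=1): fault-free U0=0, U1=0, U2=0, U3=0 → 0; observed 1. Eliminates U3 stuck-at-0.
Only U3 inverted output is consistent with every test.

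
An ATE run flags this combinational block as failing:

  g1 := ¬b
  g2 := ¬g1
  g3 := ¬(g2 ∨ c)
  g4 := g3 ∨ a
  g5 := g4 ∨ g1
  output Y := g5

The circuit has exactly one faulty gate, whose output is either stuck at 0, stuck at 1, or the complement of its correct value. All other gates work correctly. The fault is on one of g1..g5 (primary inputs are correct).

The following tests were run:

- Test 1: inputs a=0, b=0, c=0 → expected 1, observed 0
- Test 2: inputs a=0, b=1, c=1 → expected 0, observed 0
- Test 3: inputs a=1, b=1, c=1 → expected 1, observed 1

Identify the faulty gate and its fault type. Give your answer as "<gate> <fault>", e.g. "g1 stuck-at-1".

g1 stuck-at-0

Fault-free values for test 1 (a=0, b=0, c=0): g1=1, g2=0, g3=1, g4=1, g5=1, giving Y=1. Observed 0.
Test 1: faults giving observed 0 are {g1 stuck-at-0, g1 inverted output, g5 stuck-at-0, g5 inverted output}.
Test 2 (a=0, b=1, c=1): fault-free g1=0, g2=1, g3=0, g4=0, g5=0 → 0; observed 0. Eliminates g1 inverted output, g5 inverted output.
Test 3 (a=1, b=1, c=1): fault-free g1=0, g2=1, g3=0, g4=1, g5=1 → 1; observed 1. Eliminates g5 stuck-at-0.
Only g1 stuck-at-0 is consistent with every test.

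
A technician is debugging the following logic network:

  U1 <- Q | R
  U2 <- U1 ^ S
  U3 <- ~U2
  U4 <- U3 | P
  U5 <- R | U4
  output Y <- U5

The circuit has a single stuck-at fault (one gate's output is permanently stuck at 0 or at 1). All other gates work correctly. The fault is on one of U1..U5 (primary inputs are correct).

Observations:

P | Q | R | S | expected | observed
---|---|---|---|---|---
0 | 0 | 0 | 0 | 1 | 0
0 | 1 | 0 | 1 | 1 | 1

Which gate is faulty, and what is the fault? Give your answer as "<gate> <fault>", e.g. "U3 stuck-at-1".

U1 stuck-at-1

Fault-free values for test 1 (P=0, Q=0, R=0, S=0): U1=0, U2=0, U3=1, U4=1, U5=1, giving Y=1. Observed 0.
Test 1: faults giving observed 0 are {U1 stuck-at-1, U2 stuck-at-1, U3 stuck-at-0, U4 stuck-at-0, U5 stuck-at-0}.
Test 2 (P=0, Q=1, R=0, S=1): fault-free U1=1, U2=0, U3=1, U4=1, U5=1 → 1; observed 1. Eliminates U2 stuck-at-1, U3 stuck-at-0, U4 stuck-at-0, U5 stuck-at-0.
Only U1 stuck-at-1 is consistent with every test.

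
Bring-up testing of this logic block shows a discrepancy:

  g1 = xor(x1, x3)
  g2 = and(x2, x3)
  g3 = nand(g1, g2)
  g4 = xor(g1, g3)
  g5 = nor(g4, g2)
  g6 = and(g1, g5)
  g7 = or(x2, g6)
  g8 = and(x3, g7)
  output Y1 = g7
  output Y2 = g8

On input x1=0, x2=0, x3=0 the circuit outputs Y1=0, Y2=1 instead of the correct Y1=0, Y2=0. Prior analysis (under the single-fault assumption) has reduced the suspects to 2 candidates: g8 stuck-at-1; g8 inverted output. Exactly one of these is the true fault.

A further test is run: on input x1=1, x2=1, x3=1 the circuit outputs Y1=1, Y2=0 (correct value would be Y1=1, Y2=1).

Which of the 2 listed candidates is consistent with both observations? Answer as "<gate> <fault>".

g8 inverted output

Evaluate each candidate on input x1=1, x2=1, x3=1:
  g8 stuck-at-1: g1=0, g2=1, g3=1, g4=1, g5=0, g6=0, g7=1, g8=1 [stuck-at-1] → Y1=1, Y2=1 — eliminated
  g8 inverted output: g1=0, g2=1, g3=1, g4=1, g5=0, g6=0, g7=1, g8=0 [inverted output] → Y1=1, Y2=0 — matches
Only g8 inverted output reproduces the observed Y1=1, Y2=0.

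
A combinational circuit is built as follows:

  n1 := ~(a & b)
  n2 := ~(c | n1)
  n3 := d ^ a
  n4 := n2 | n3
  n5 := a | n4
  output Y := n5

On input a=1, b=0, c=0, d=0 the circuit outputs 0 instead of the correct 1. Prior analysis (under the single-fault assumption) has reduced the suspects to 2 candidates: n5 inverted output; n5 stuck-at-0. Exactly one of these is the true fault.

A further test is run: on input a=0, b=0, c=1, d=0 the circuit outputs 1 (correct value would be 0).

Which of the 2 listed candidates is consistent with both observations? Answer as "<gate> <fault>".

n5 inverted output

Evaluate each candidate on input a=0, b=0, c=1, d=0:
  n5 inverted output: n1=1, n2=0, n3=0, n4=0, n5=1 [inverted output] → 1 — matches
  n5 stuck-at-0: n1=1, n2=0, n3=0, n4=0, n5=0 [stuck-at-0] → 0 — eliminated
Only n5 inverted output reproduces the observed 1.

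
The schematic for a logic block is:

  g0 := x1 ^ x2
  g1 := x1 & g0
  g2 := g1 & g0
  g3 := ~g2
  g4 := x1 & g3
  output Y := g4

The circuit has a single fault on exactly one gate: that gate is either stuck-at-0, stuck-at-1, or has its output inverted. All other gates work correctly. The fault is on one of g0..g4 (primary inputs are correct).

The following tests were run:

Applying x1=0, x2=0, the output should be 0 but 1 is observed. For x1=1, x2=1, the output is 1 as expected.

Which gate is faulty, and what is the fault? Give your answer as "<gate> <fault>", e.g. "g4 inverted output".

Fault-free values for test 1 (x1=0, x2=0): g0=0, g1=0, g2=0, g3=1, g4=0, giving Y=0. Observed 1.
Test 1: faults giving observed 1 are {g4 stuck-at-1, g4 inverted output}.
Test 2 (x1=1, x2=1): fault-free g0=0, g1=0, g2=0, g3=1, g4=1 → 1; observed 1. Eliminates g4 inverted output.
Only g4 stuck-at-1 is consistent with every test.

g4 stuck-at-1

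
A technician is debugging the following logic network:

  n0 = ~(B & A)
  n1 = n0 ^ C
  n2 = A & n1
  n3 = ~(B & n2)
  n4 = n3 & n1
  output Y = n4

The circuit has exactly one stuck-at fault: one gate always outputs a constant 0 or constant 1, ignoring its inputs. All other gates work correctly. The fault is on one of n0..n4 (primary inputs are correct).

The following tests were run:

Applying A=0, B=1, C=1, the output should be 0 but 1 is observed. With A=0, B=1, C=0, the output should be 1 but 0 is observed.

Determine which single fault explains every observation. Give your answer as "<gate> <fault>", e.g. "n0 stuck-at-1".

n0 stuck-at-0

Fault-free values for test 1 (A=0, B=1, C=1): n0=1, n1=0, n2=0, n3=1, n4=0, giving Y=0. Observed 1.
Test 1: faults giving observed 1 are {n0 stuck-at-0, n1 stuck-at-1, n4 stuck-at-1}.
Test 2 (A=0, B=1, C=0): fault-free n0=1, n1=1, n2=0, n3=1, n4=1 → 1; observed 0. Eliminates n1 stuck-at-1, n4 stuck-at-1.
Only n0 stuck-at-0 is consistent with every test.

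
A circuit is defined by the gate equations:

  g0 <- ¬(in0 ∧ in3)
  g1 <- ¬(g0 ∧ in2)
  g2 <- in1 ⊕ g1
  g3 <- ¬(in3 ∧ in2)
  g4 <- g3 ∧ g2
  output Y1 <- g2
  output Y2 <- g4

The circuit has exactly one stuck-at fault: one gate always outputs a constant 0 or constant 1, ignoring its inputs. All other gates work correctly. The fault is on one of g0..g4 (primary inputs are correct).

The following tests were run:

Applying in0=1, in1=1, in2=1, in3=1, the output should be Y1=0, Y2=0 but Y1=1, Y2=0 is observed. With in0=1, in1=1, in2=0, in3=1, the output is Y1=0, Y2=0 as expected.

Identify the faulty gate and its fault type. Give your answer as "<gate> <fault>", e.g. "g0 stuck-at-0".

Fault-free values for test 1 (in0=1, in1=1, in2=1, in3=1): g0=0, g1=1, g2=0, g3=0, g4=0, giving Y1=0, Y2=0. Observed Y1=1, Y2=0.
Test 1: faults giving observed Y1=1, Y2=0 are {g0 stuck-at-1, g1 stuck-at-0, g2 stuck-at-1}.
Test 2 (in0=1, in1=1, in2=0, in3=1): fault-free g0=0, g1=1, g2=0, g3=1, g4=0 → Y1=0, Y2=0; observed Y1=0, Y2=0. Eliminates g1 stuck-at-0, g2 stuck-at-1.
Only g0 stuck-at-1 is consistent with every test.

g0 stuck-at-1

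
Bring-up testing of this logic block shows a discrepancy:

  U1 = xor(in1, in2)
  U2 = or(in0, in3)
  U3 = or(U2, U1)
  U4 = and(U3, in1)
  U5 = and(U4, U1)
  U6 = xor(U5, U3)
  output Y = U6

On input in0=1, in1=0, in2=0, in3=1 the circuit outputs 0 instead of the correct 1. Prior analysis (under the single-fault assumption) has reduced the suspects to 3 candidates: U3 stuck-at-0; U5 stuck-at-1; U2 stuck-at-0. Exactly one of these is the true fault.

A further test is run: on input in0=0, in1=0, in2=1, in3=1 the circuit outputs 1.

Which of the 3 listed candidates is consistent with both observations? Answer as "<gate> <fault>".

Evaluate each candidate on input in0=0, in1=0, in2=1, in3=1:
  U3 stuck-at-0: U1=1, U2=1, U3=0 [stuck-at-0], U4=0, U5=0, U6=0 → 0 — eliminated
  U5 stuck-at-1: U1=1, U2=1, U3=1, U4=0, U5=1 [stuck-at-1], U6=0 → 0 — eliminated
  U2 stuck-at-0: U1=1, U2=0 [stuck-at-0], U3=1, U4=0, U5=0, U6=1 → 1 — matches
Only U2 stuck-at-0 reproduces the observed 1.

U2 stuck-at-0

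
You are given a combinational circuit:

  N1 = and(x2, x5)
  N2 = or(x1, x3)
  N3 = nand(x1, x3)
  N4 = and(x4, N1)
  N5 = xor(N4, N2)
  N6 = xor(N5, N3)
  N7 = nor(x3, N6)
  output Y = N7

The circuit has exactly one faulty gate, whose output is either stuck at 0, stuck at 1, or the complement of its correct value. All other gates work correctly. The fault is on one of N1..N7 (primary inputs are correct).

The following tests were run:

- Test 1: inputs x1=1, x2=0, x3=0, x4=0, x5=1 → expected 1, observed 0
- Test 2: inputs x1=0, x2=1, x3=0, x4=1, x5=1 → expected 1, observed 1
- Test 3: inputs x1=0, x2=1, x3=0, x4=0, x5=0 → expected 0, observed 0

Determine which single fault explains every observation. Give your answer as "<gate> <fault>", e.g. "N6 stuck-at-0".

Fault-free values for test 1 (x1=1, x2=0, x3=0, x4=0, x5=1): N1=0, N2=1, N3=1, N4=0, N5=1, N6=0, N7=1, giving Y=1. Observed 0.
Test 1: faults giving observed 0 are {N2 stuck-at-0, N2 inverted output, N3 stuck-at-0, N3 inverted output, N4 stuck-at-1, N4 inverted output, N5 stuck-at-0, N5 inverted output, N6 stuck-at-1, N6 inverted output, N7 stuck-at-0, N7 inverted output}.
Test 2 (x1=0, x2=1, x3=0, x4=1, x5=1): fault-free N1=1, N2=0, N3=1, N4=1, N5=1, N6=0, N7=1 → 1; observed 1. Eliminates N2 inverted output, N3 stuck-at-0, N3 inverted output, N4 inverted output, N5 stuck-at-0, N5 inverted output, N6 stuck-at-1, N6 inverted output, N7 stuck-at-0, N7 inverted output.
Test 3 (x1=0, x2=1, x3=0, x4=0, x5=0): fault-free N1=0, N2=0, N3=1, N4=0, N5=0, N6=1, N7=0 → 0; observed 0. Eliminates N4 stuck-at-1.
Only N2 stuck-at-0 is consistent with every test.

N2 stuck-at-0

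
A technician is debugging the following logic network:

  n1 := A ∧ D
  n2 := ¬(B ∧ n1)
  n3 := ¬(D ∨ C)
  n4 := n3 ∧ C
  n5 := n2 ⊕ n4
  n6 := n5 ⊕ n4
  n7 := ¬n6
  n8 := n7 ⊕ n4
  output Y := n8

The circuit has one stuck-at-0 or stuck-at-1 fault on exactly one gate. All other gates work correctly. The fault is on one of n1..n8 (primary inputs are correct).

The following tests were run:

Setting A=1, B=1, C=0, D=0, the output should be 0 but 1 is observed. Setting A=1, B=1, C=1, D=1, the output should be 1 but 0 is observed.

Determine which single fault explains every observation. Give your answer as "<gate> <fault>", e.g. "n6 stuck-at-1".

n4 stuck-at-1

Fault-free values for test 1 (A=1, B=1, C=0, D=0): n1=0, n2=1, n3=1, n4=0, n5=1, n6=1, n7=0, n8=0, giving Y=0. Observed 1.
Test 1: faults giving observed 1 are {n1 stuck-at-1, n2 stuck-at-0, n4 stuck-at-1, n5 stuck-at-0, n6 stuck-at-0, n7 stuck-at-1, n8 stuck-at-1}.
Test 2 (A=1, B=1, C=1, D=1): fault-free n1=1, n2=0, n3=0, n4=0, n5=0, n6=0, n7=1, n8=1 → 1; observed 0. Eliminates n1 stuck-at-1, n2 stuck-at-0, n5 stuck-at-0, n6 stuck-at-0, n7 stuck-at-1, n8 stuck-at-1.
Only n4 stuck-at-1 is consistent with every test.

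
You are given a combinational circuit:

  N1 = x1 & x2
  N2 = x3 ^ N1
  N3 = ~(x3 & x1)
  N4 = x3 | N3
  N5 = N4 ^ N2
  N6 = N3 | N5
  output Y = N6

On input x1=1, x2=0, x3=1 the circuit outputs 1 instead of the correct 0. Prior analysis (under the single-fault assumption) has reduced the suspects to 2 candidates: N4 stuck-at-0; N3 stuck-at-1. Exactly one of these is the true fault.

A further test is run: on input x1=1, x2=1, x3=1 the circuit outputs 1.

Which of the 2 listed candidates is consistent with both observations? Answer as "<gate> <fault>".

Evaluate each candidate on input x1=1, x2=1, x3=1:
  N4 stuck-at-0: N1=1, N2=0, N3=0, N4=0 [stuck-at-0], N5=0, N6=0 → 0 — eliminated
  N3 stuck-at-1: N1=1, N2=0, N3=1 [stuck-at-1], N4=1, N5=1, N6=1 → 1 — matches
Only N3 stuck-at-1 reproduces the observed 1.

N3 stuck-at-1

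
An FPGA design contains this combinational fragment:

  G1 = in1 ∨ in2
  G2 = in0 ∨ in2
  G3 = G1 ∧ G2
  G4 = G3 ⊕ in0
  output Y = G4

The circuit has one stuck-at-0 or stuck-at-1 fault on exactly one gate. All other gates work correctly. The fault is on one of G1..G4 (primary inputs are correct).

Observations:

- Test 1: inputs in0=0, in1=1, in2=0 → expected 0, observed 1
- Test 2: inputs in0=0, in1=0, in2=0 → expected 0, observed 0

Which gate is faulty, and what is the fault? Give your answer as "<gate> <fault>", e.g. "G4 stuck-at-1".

G2 stuck-at-1

Fault-free values for test 1 (in0=0, in1=1, in2=0): G1=1, G2=0, G3=0, G4=0, giving Y=0. Observed 1.
Test 1: faults giving observed 1 are {G2 stuck-at-1, G3 stuck-at-1, G4 stuck-at-1}.
Test 2 (in0=0, in1=0, in2=0): fault-free G1=0, G2=0, G3=0, G4=0 → 0; observed 0. Eliminates G3 stuck-at-1, G4 stuck-at-1.
Only G2 stuck-at-1 is consistent with every test.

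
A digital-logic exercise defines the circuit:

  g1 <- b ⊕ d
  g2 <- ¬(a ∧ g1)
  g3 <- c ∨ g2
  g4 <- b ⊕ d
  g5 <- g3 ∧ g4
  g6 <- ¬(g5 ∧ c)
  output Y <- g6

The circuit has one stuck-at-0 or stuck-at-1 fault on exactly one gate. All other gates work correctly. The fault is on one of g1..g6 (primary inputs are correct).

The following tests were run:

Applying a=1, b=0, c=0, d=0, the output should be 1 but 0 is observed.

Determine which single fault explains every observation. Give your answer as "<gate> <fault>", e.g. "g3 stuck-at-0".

Fault-free values for test 1 (a=1, b=0, c=0, d=0): g1=0, g2=1, g3=1, g4=0, g5=0, g6=1, giving Y=1. Observed 0.
Test 1: faults giving observed 0 are {g6 stuck-at-0}.
Only g6 stuck-at-0 is consistent with every test.

g6 stuck-at-0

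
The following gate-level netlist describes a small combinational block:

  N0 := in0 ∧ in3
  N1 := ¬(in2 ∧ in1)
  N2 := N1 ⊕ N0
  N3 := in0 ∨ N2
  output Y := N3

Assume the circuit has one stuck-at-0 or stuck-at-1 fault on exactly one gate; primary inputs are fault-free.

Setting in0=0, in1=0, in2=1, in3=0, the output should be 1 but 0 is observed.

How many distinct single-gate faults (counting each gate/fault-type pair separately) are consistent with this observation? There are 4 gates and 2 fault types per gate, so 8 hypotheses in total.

Fault-free: N0=0, N1=1, N2=1, N3=1 → 1. Observed 0.
  N0 stuck-at-0: output 1 ✗
  N0 stuck-at-1: output 0 ✓
  N1 stuck-at-0: output 0 ✓
  N1 stuck-at-1: output 1 ✗
  N2 stuck-at-0: output 0 ✓
  N2 stuck-at-1: output 1 ✗
  N3 stuck-at-0: output 0 ✓
  N3 stuck-at-1: output 1 ✗
Consistent faults: {N0 stuck-at-1, N1 stuck-at-0, N2 stuck-at-0, N3 stuck-at-0} — 4 in all.

4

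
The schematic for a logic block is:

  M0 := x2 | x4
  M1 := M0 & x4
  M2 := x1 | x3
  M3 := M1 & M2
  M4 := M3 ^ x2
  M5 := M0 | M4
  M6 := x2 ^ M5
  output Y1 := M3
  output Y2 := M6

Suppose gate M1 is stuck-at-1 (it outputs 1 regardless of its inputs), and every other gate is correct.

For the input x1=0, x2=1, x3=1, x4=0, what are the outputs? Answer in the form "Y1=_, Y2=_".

Propagate with M1 forced: M0=1, M1=1 [stuck-at-1], M2=1, M3=1, M4=0, M5=1, M6=0.
So the outputs are Y1=1, Y2=0. (Without the fault they would be Y1=0, Y2=0.)

Y1=1, Y2=0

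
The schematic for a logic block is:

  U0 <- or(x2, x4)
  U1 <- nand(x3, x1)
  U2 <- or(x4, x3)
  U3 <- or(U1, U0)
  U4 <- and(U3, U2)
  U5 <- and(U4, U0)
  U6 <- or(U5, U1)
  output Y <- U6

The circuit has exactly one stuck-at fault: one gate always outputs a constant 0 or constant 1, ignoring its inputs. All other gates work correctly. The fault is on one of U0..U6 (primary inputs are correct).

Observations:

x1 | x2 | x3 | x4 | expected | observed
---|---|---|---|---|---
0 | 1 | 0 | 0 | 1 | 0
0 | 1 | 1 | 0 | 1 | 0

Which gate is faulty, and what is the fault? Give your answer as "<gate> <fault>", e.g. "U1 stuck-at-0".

U6 stuck-at-0

Fault-free values for test 1 (x1=0, x2=1, x3=0, x4=0): U0=1, U1=1, U2=0, U3=1, U4=0, U5=0, U6=1, giving Y=1. Observed 0.
Test 1: faults giving observed 0 are {U1 stuck-at-0, U6 stuck-at-0}.
Test 2 (x1=0, x2=1, x3=1, x4=0): fault-free U0=1, U1=1, U2=1, U3=1, U4=1, U5=1, U6=1 → 1; observed 0. Eliminates U1 stuck-at-0.
Only U6 stuck-at-0 is consistent with every test.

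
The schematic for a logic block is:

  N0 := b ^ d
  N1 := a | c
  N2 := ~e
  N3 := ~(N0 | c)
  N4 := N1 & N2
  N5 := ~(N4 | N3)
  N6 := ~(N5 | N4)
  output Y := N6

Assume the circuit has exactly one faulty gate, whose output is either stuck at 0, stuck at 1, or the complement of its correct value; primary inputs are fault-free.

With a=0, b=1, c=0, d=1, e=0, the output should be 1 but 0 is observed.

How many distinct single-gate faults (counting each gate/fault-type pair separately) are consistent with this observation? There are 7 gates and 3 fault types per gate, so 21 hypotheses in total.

12

Fault-free: N0=0, N1=0, N2=1, N3=1, N4=0, N5=0, N6=1 → 1. Observed 0.
  N0: stuck-at-1, inverted output ✓; others ✗
  N1: stuck-at-1, inverted output ✓; others ✗
  N2: none of the 3 fault types match ✗
  N3: stuck-at-0, inverted output ✓; others ✗
  N4: stuck-at-1, inverted output ✓; others ✗
  N5: stuck-at-1, inverted output ✓; others ✗
  N6: stuck-at-0, inverted output ✓; others ✗
Consistent faults: {N0 stuck-at-1, N0 inverted output, N1 stuck-at-1, N1 inverted output, N3 stuck-at-0, N3 inverted output, N4 stuck-at-1, N4 inverted output, N5 stuck-at-1, N5 inverted output, N6 stuck-at-0, N6 inverted output} — 12 in all.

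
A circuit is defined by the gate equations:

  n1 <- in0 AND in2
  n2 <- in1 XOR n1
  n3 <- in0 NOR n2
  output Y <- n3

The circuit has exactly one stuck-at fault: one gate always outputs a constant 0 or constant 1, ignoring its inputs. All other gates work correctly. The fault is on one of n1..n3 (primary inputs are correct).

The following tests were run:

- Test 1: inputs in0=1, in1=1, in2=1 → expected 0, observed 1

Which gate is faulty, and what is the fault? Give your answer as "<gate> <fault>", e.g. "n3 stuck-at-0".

Fault-free values for test 1 (in0=1, in1=1, in2=1): n1=1, n2=0, n3=0, giving Y=0. Observed 1.
Test 1: faults giving observed 1 are {n3 stuck-at-1}.
Only n3 stuck-at-1 is consistent with every test.

n3 stuck-at-1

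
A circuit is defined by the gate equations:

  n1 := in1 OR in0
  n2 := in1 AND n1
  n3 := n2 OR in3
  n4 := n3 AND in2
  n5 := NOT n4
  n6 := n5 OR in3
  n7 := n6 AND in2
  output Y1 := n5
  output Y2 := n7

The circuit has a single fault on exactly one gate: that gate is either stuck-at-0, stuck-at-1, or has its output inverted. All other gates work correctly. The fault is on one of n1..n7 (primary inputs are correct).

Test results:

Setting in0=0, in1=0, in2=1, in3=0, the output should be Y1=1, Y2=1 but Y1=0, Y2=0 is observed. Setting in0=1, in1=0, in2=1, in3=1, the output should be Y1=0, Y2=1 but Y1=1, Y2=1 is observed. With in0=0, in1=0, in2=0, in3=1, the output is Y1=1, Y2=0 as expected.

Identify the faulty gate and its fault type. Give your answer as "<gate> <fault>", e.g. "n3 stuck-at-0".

Fault-free values for test 1 (in0=0, in1=0, in2=1, in3=0): n1=0, n2=0, n3=0, n4=0, n5=1, n6=1, n7=1, giving Y1=1, Y2=1. Observed Y1=0, Y2=0.
Test 1: faults giving observed Y1=0, Y2=0 are {n2 stuck-at-1, n2 inverted output, n3 stuck-at-1, n3 inverted output, n4 stuck-at-1, n4 inverted output, n5 stuck-at-0, n5 inverted output}.
Test 2 (in0=1, in1=0, in2=1, in3=1): fault-free n1=1, n2=0, n3=1, n4=1, n5=0, n6=1, n7=1 → Y1=0, Y2=1; observed Y1=1, Y2=1. Eliminates n2 stuck-at-1, n2 inverted output, n3 stuck-at-1, n4 stuck-at-1, n5 stuck-at-0.
Test 3 (in0=0, in1=0, in2=0, in3=1): fault-free n1=0, n2=0, n3=1, n4=0, n5=1, n6=1, n7=0 → Y1=1, Y2=0; observed Y1=1, Y2=0. Eliminates n4 inverted output, n5 inverted output.
Only n3 inverted output is consistent with every test.

n3 inverted output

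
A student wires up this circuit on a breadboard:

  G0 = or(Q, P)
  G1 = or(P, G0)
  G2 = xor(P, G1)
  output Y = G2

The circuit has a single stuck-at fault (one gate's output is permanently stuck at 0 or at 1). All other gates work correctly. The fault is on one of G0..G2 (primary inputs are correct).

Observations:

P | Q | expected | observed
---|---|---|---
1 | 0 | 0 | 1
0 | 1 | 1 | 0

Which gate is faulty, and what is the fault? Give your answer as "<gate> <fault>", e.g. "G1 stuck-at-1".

G1 stuck-at-0

Fault-free values for test 1 (P=1, Q=0): G0=1, G1=1, G2=0, giving Y=0. Observed 1.
Test 1: faults giving observed 1 are {G1 stuck-at-0, G2 stuck-at-1}.
Test 2 (P=0, Q=1): fault-free G0=1, G1=1, G2=1 → 1; observed 0. Eliminates G2 stuck-at-1.
Only G1 stuck-at-0 is consistent with every test.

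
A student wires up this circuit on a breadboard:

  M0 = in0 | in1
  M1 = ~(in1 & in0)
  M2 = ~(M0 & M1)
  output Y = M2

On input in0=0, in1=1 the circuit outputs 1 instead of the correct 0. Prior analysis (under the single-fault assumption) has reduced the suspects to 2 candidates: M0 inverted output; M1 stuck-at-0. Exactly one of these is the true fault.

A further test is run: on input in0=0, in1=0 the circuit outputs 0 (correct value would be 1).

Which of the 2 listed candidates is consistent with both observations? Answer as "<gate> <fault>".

M0 inverted output

Evaluate each candidate on input in0=0, in1=0:
  M0 inverted output: M0=1 [inverted output], M1=1, M2=0 → 0 — matches
  M1 stuck-at-0: M0=0, M1=0 [stuck-at-0], M2=1 → 1 — eliminated
Only M0 inverted output reproduces the observed 0.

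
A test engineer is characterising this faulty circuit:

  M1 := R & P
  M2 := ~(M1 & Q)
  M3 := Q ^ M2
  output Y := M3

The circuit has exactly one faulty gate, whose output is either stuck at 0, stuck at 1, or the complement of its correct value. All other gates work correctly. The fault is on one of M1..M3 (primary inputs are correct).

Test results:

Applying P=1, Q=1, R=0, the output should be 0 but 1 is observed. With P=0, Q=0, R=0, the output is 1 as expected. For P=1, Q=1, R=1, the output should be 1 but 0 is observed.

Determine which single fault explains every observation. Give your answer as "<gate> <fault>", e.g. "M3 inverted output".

M1 inverted output

Fault-free values for test 1 (P=1, Q=1, R=0): M1=0, M2=1, M3=0, giving Y=0. Observed 1.
Test 1: faults giving observed 1 are {M1 stuck-at-1, M1 inverted output, M2 stuck-at-0, M2 inverted output, M3 stuck-at-1, M3 inverted output}.
Test 2 (P=0, Q=0, R=0): fault-free M1=0, M2=1, M3=1 → 1; observed 1. Eliminates M2 stuck-at-0, M2 inverted output, M3 inverted output.
Test 3 (P=1, Q=1, R=1): fault-free M1=1, M2=0, M3=1 → 1; observed 0. Eliminates M1 stuck-at-1, M3 stuck-at-1.
Only M1 inverted output is consistent with every test.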